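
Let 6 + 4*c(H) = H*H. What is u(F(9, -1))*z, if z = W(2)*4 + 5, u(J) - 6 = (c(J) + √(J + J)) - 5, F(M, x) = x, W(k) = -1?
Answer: -¼ + I*√2 ≈ -0.25 + 1.4142*I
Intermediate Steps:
c(H) = -3/2 + H²/4 (c(H) = -3/2 + (H*H)/4 = -3/2 + H²/4)
u(J) = -½ + J²/4 + √2*√J (u(J) = 6 + (((-3/2 + J²/4) + √(J + J)) - 5) = 6 + (((-3/2 + J²/4) + √(2*J)) - 5) = 6 + (((-3/2 + J²/4) + √2*√J) - 5) = 6 + ((-3/2 + J²/4 + √2*√J) - 5) = 6 + (-13/2 + J²/4 + √2*√J) = -½ + J²/4 + √2*√J)
z = 1 (z = -1*4 + 5 = -4 + 5 = 1)
u(F(9, -1))*z = (-½ + (¼)*(-1)² + √2*√(-1))*1 = (-½ + (¼)*1 + √2*I)*1 = (-½ + ¼ + I*√2)*1 = (-¼ + I*√2)*1 = -¼ + I*√2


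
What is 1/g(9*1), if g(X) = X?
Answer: ⅑ ≈ 0.11111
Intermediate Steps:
1/g(9*1) = 1/(9*1) = 1/9 = ⅑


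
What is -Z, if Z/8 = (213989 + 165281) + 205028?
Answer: -4674384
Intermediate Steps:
Z = 4674384 (Z = 8*((213989 + 165281) + 205028) = 8*(379270 + 205028) = 8*584298 = 4674384)
-Z = -1*4674384 = -4674384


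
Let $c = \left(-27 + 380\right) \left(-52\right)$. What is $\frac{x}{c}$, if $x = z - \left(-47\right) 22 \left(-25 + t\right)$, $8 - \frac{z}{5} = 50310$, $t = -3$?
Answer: $\frac{10787}{706} \approx 15.279$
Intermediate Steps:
$z = -251510$ ($z = 40 - 251550 = -251510$)
$c = -18356$ ($c = 353 \left(-52\right) = -18356$)
$x = -280462$ ($x = -251510 - \left(-47\right) 22 \left(-25 - 3\right) = -251510 - \left(-1034\right) \left(-28\right) = -251510 - 28952 = -280462$)
$\frac{x}{c} = - \frac{280462}{-18356} = \left(-280462\right) \left(- \frac{1}{18356}\right) = \frac{10787}{706}$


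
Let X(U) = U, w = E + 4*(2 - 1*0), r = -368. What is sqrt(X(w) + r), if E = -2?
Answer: I*sqrt(362) ≈ 19.026*I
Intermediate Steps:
w = 6 (w = -2 + 4*(2 - 1*0) = -2 + 4*(2 + 0) = -2 + 4*2 = -2 + 8 = 6)
sqrt(X(w) + r) = sqrt(6 - 368) = sqrt(-362) = I*sqrt(362)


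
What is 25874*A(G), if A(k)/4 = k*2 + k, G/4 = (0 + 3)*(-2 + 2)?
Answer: 0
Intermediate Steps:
G = 0 (G = 4*((0 + 3)*(-2 + 2)) = 4*(3*0) = 4*0 = 0)
A(k) = 12*k (A(k) = 4*(k*2 + k) = 4*(2*k + k) = 4*(3*k) = 12*k)
25874*A(G) = 25874*(12*0) = 25874*0 = 0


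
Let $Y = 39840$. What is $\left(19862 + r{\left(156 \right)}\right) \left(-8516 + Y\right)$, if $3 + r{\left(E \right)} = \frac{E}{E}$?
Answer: $622094640$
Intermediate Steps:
$r{\left(E \right)} = -2$ ($r{\left(E \right)} = -3 + \frac{E}{E} = -3 + 1 = -2$)
$\left(19862 + r{\left(156 \right)}\right) \left(-8516 + Y\right) = \left(19862 - 2\right) \left(-8516 + 39840\right) = 19860 \cdot 31324 = 622094640$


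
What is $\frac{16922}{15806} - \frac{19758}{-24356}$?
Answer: $\frac{181111795}{96242734} \approx 1.8818$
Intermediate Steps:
$\frac{16922}{15806} - \frac{19758}{-24356} = 16922 \cdot \frac{1}{15806} - - \frac{9879}{12178} = \frac{8461}{7903} + \frac{9879}{12178} = \frac{181111795}{96242734}$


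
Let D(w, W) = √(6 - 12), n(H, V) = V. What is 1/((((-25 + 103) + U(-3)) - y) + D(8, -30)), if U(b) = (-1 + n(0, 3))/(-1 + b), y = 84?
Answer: -26/193 - 4*I*√6/193 ≈ -0.13472 - 0.050767*I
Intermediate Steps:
D(w, W) = I*√6 (D(w, W) = √(-6) = I*√6)
U(b) = 2/(-1 + b) (U(b) = (-1 + 3)/(-1 + b) = 2/(-1 + b))
1/((((-25 + 103) + U(-3)) - y) + D(8, -30)) = 1/((((-25 + 103) + 2/(-1 - 3)) - 1*84) + I*√6) = 1/(((78 + 2/(-4)) - 84) + I*√6) = 1/(((78 + 2*(-¼)) - 84) + I*√6) = 1/(((78 - ½) - 84) + I*√6) = 1/((155/2 - 84) + I*√6) = 1/(-13/2 + I*√6)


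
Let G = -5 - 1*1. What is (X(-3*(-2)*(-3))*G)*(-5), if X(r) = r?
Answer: -540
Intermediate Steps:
G = -6 (G = -5 - 1 = -6)
(X(-3*(-2)*(-3))*G)*(-5) = ((-3*(-2)*(-3))*(-6))*(-5) = ((6*(-3))*(-6))*(-5) = -18*(-6)*(-5) = 108*(-5) = -540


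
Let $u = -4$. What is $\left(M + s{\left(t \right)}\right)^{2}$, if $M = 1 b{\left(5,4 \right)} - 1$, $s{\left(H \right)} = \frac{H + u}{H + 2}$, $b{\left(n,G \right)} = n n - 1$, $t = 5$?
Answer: $\frac{26244}{49} \approx 535.59$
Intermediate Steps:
$b{\left(n,G \right)} = -1 + n^{2}$ ($b{\left(n,G \right)} = n^{2} - 1 = -1 + n^{2}$)
$s{\left(H \right)} = \frac{-4 + H}{2 + H}$ ($s{\left(H \right)} = \frac{H - 4}{H + 2} = \frac{-4 + H}{2 + H}$)
$M = 23$ ($M = 1 \left(-1 + 5^{2}\right) - 1 = 1 \left(-1 + 25\right) - 1 = 1 \cdot 24 - 1 = 24 - 1 = 23$)
$\left(M + s{\left(t \right)}\right)^{2} = \left(23 + \frac{-4 + 5}{2 + 5}\right)^{2} = \left(23 + \frac{1}{7} \cdot 1\right)^{2} = \left(23 + \frac{1}{7}\right)^{2} = \left(\frac{162}{7}\right)^{2} = \frac{26244}{49}$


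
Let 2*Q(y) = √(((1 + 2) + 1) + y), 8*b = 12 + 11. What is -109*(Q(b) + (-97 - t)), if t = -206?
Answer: -11881 - 109*√110/8 ≈ -12024.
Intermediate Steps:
b = 23/8 (b = (12 + 11)/8 = (⅛)*23 = 23/8 ≈ 2.8750)
Q(y) = √(4 + y)/2 (Q(y) = √(((1 + 2) + 1) + y)/2 = √((3 + 1) + y)/2 = √(4 + y)/2)
-109*(Q(b) + (-97 - t)) = -109*(√(4 + 23/8)/2 + (-97 - 1*(-206))) = -109*(√(55/8)/2 + (-97 + 206)) = -109*((√110/4)/2 + 109) = -109*(√110/8 + 109) = -109*(109 + √110/8) = -11881 - 109*√110/8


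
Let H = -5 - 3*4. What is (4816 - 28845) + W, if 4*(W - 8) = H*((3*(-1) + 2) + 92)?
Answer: -97631/4 ≈ -24408.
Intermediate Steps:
H = -17 (H = -5 - 12 = -17)
W = -1515/4 (W = 8 + (-17*((3*(-1) + 2) + 92))/4 = 8 + (-17*((-3 + 2) + 92))/4 = 8 + (-17*(-1 + 92))/4 = 8 + (-17*91)/4 = 8 + (¼)*(-1547) = 8 - 1547/4 = -1515/4 ≈ -378.75)
(4816 - 28845) + W = (4816 - 28845) - 1515/4 = -24029 - 1515/4 = -97631/4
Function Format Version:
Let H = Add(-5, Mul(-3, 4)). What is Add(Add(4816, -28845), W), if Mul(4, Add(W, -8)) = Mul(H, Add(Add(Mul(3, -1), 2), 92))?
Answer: Rational(-97631, 4) ≈ -24408.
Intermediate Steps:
H = -17 (H = Add(-5, -12) = -17)
W = Rational(-1515, 4) (W = Add(8, Mul(Rational(1, 4), Mul(-17, Add(Add(Mul(3, -1), 2), 92)))) = Add(8, Mul(Rational(1, 4), Mul(-17, Add(Add(-3, 2), 92)))) = Add(8, Mul(Rational(1, 4), Mul(-17, Add(-1, 92)))) = Add(8, Mul(Rational(1, 4), Mul(-17, 91))) = Add(8, Mul(Rational(1, 4), -1547)) = Add(8, Rational(-1547, 4)) = Rational(-1515, 4) ≈ -378.75)
Add(Add(4816, -28845), W) = Add(Add(4816, -28845), Rational(-1515, 4)) = Add(-24029, Rational(-1515, 4)) = Rational(-97631, 4)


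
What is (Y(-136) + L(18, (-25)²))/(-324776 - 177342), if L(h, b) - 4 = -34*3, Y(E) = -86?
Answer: 92/251059 ≈ 0.00036645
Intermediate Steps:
L(h, b) = -98 (L(h, b) = 4 - 34*3 = 4 - 102 = -98)
(Y(-136) + L(18, (-25)²))/(-324776 - 177342) = (-86 - 98)/(-324776 - 177342) = -184/(-502118) = -184*(-1/502118) = 92/251059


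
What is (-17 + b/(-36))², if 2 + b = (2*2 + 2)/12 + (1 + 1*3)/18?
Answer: 120846049/419904 ≈ 287.79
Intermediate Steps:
b = -23/18 (b = -2 + ((2*2 + 2)/12 + (1 + 1*3)/18) = -2 + ((4 + 2)*(1/12) + (1 + 3)*(1/18)) = -2 + (6*(1/12) + 4*(1/18)) = -2 + (½ + 2/9) = -2 + 13/18 = -23/18 ≈ -1.2778)
(-17 + b/(-36))² = (-17 - 23/18/(-36))² = (-17 - 23/18*(-1/36))² = (-17 + 23/648)² = (-10993/648)² = 120846049/419904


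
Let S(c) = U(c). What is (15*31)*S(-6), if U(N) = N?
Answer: -2790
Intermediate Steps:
S(c) = c
(15*31)*S(-6) = (15*31)*(-6) = 465*(-6) = -2790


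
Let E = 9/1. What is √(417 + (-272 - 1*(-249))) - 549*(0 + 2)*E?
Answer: -9882 + √394 ≈ -9862.2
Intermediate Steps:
E = 9 (E = 9*1 = 9)
√(417 + (-272 - 1*(-249))) - 549*(0 + 2)*E = √(417 + (-272 - 1*(-249))) - 549*(0 + 2)*9 = √(417 + (-272 + 249)) - 1098*9 = √(417 - 23) - 549*18 = √394 - 9882 = -9882 + √394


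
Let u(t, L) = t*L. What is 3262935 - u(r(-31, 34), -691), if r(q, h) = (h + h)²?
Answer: 6458119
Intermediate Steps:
r(q, h) = 4*h² (r(q, h) = (2*h)² = 4*h²)
u(t, L) = L*t
3262935 - u(r(-31, 34), -691) = 3262935 - (-691)*4*34² = 3262935 - (-691)*4*1156 = 3262935 - (-691)*4624 = 3262935 - 1*(-3195184) = 3262935 + 3195184 = 6458119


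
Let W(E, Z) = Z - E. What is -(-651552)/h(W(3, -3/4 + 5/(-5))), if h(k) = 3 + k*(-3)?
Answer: 868736/23 ≈ 37771.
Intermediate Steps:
h(k) = 3 - 3*k
-(-651552)/h(W(3, -3/4 + 5/(-5))) = -(-651552)/(3 - 3*((-3/4 + 5/(-5)) - 1*3)) = -(-651552)/(3 - 3*((-3*¼ + 5*(-⅕)) - 3)) = -(-651552)/(3 - 3*((-¾ - 1) - 3)) = -(-651552)/(3 - 3*(-7/4 - 3)) = -(-651552)/(3 - 3*(-19/4)) = -(-651552)/(3 + 57/4) = -(-651552)/69/4 = -(-651552)*4/69 = -96*(-27148/69) = 868736/23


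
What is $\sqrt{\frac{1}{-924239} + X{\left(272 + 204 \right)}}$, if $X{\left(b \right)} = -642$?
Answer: $\frac{i \sqrt{548407783019921}}{924239} \approx 25.338 i$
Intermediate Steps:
$\sqrt{\frac{1}{-924239} + X{\left(272 + 204 \right)}} = \sqrt{\frac{1}{-924239} - 642} = \sqrt{- \frac{1}{924239} - 642} = \sqrt{- \frac{593361439}{924239}} = \frac{i \sqrt{548407783019921}}{924239}$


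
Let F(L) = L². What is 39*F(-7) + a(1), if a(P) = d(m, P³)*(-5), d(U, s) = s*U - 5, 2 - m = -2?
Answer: 1916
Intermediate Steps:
m = 4 (m = 2 - 1*(-2) = 2 + 2 = 4)
d(U, s) = -5 + U*s (d(U, s) = U*s - 5 = -5 + U*s)
a(P) = 25 - 20*P³ (a(P) = (-5 + 4*P³)*(-5) = 25 - 20*P³)
39*F(-7) + a(1) = 39*(-7)² + (25 - 20*1³) = 39*49 + (25 - 20*1) = 1911 + (25 - 20) = 1911 + 5 = 1916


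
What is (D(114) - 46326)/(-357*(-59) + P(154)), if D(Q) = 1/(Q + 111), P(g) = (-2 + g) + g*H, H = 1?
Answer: -10423349/4808025 ≈ -2.1679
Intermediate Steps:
P(g) = -2 + 2*g (P(g) = (-2 + g) + g*1 = (-2 + g) + g = -2 + 2*g)
D(Q) = 1/(111 + Q)
(D(114) - 46326)/(-357*(-59) + P(154)) = (1/(111 + 114) - 46326)/(-357*(-59) + (-2 + 2*154)) = (1/225 - 46326)/(21063 + (-2 + 308)) = (1/225 - 46326)/(21063 + 306) = -10423349/225/21369 = -10423349/225*1/21369 = -10423349/4808025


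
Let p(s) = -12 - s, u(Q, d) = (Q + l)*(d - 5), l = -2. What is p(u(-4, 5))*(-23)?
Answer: 276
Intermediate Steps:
u(Q, d) = (-5 + d)*(-2 + Q) (u(Q, d) = (Q - 2)*(d - 5) = (-2 + Q)*(-5 + d) = (-5 + d)*(-2 + Q))
p(u(-4, 5))*(-23) = (-12 - (10 - 5*(-4) - 2*5 - 4*5))*(-23) = (-12 - (10 + 20 - 10 - 20))*(-23) = (-12 - 1*0)*(-23) = (-12 + 0)*(-23) = -12*(-23) = 276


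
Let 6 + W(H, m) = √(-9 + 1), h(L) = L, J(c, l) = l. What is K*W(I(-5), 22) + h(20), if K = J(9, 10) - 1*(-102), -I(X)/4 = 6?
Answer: -652 + 224*I*√2 ≈ -652.0 + 316.78*I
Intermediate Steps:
I(X) = -24 (I(X) = -4*6 = -24)
W(H, m) = -6 + 2*I*√2 (W(H, m) = -6 + √(-9 + 1) = -6 + √(-8) = -6 + 2*I*√2)
K = 112 (K = 10 - 1*(-102) = 10 + 102 = 112)
K*W(I(-5), 22) + h(20) = 112*(-6 + 2*I*√2) + 20 = (-672 + 224*I*√2) + 20 = -652 + 224*I*√2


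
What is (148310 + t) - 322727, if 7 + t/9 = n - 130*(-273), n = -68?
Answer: 144318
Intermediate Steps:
t = 318735 (t = -63 + 9*(-68 - 130*(-273)) = -63 + 9*(-68 + 35490) = -63 + 9*35422 = -63 + 318798 = 318735)
(148310 + t) - 322727 = (148310 + 318735) - 322727 = 467045 - 322727 = 144318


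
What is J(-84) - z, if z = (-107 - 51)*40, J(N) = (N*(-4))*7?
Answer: 8672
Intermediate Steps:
J(N) = -28*N (J(N) = -4*N*7 = -28*N)
z = -6320 (z = -158*40 = -6320)
J(-84) - z = -28*(-84) - 1*(-6320) = 2352 + 6320 = 8672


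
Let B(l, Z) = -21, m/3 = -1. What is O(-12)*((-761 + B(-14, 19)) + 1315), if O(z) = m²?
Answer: 4797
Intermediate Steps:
m = -3 (m = 3*(-1) = -3)
O(z) = 9 (O(z) = (-3)² = 9)
O(-12)*((-761 + B(-14, 19)) + 1315) = 9*((-761 - 21) + 1315) = 9*(-782 + 1315) = 9*533 = 4797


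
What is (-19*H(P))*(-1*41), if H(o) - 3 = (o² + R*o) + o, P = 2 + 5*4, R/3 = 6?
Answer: 704995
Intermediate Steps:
R = 18 (R = 3*6 = 18)
P = 22 (P = 2 + 20 = 22)
H(o) = 3 + o² + 19*o (H(o) = 3 + ((o² + 18*o) + o) = 3 + (o² + 19*o) = 3 + o² + 19*o)
(-19*H(P))*(-1*41) = (-19*(3 + 22² + 19*22))*(-1*41) = -19*(3 + 484 + 418)*(-41) = -19*905*(-41) = -17195*(-41) = 704995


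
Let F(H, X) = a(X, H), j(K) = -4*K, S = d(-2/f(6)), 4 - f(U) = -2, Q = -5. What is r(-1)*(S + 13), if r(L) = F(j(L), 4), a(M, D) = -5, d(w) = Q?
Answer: -40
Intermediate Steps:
f(U) = 6 (f(U) = 4 - 1*(-2) = 4 + 2 = 6)
d(w) = -5
S = -5
F(H, X) = -5
r(L) = -5
r(-1)*(S + 13) = -5*(-5 + 13) = -5*8 = -40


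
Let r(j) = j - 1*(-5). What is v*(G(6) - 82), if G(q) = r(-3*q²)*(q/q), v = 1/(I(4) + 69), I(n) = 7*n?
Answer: -185/97 ≈ -1.9072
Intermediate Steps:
r(j) = 5 + j (r(j) = j + 5 = 5 + j)
v = 1/97 (v = 1/(7*4 + 69) = 1/(28 + 69) = 1/97 ≈ 0.010309)
G(q) = 5 - 3*q² (G(q) = (5 - 3*q²)*(q/q) = (5 - 3*q²)*1 = 5 - 3*q²)
v*(G(6) - 82) = ((5 - 3*6²) - 82)/97 = ((5 - 3*36) - 82)/97 = ((5 - 108) - 82)/97 = (-103 - 82)/97 = (1/97)*(-185) = -185/97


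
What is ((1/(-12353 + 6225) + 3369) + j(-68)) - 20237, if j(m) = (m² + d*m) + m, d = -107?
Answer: -30860609/6128 ≈ -5036.0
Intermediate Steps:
j(m) = m² - 106*m (j(m) = (m² - 107*m) + m = m² - 106*m)
((1/(-12353 + 6225) + 3369) + j(-68)) - 20237 = ((1/(-12353 + 6225) + 3369) - 68*(-106 - 68)) - 20237 = ((1/(-6128) + 3369) - 68*(-174)) - 20237 = ((-1/6128 + 3369) + 11832) - 20237 = (20645231/6128 + 11832) - 20237 = 93151727/6128 - 20237 = -30860609/6128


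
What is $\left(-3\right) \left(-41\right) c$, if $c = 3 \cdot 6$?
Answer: $2214$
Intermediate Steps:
$c = 18$
$\left(-3\right) \left(-41\right) c = \left(-3\right) \left(-41\right) 18 = 123 \cdot 18 = 2214$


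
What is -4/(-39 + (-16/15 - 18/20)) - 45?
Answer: -55185/1229 ≈ -44.902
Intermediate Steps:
-4/(-39 + (-16/15 - 18/20)) - 45 = -4/(-39 + (-16*1/15 - 18*1/20)) - 45 = -4/(-39 + (-16/15 - 9/10)) - 45 = -4/(-39 - 59/30) - 45 = -4/(-1229/30) - 45 = -4*(-30/1229) - 45 = 120/1229 - 45 = -55185/1229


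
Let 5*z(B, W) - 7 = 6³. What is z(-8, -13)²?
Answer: 49729/25 ≈ 1989.2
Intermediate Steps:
z(B, W) = 223/5 (z(B, W) = 7/5 + (⅕)*6³ = 7/5 + (⅕)*216 = 7/5 + 216/5 = 223/5)
z(-8, -13)² = (223/5)² = 49729/25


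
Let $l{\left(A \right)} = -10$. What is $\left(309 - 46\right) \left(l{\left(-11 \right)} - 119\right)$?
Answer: $-33927$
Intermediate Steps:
$\left(309 - 46\right) \left(l{\left(-11 \right)} - 119\right) = \left(309 - 46\right) \left(-10 - 119\right) = 263 \left(-10 - 119\right) = 263 \left(-129\right) = -33927$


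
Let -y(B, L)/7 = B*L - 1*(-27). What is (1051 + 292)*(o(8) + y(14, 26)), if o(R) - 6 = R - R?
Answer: -3667733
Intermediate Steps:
o(R) = 6 (o(R) = 6 + (R - R) = 6 + 0 = 6)
y(B, L) = -189 - 7*B*L (y(B, L) = -7*(B*L - 1*(-27)) = -7*(B*L + 27) = -7*(27 + B*L) = -189 - 7*B*L)
(1051 + 292)*(o(8) + y(14, 26)) = (1051 + 292)*(6 + (-189 - 7*14*26)) = 1343*(6 + (-189 - 2548)) = 1343*(6 - 2737) = 1343*(-2731) = -3667733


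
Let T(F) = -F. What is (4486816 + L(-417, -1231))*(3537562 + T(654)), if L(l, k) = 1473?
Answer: 15874665270412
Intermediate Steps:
(4486816 + L(-417, -1231))*(3537562 + T(654)) = (4486816 + 1473)*(3537562 - 1*654) = 4488289*(3537562 - 654) = 4488289*3536908 = 15874665270412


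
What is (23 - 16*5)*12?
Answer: -684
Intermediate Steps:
(23 - 16*5)*12 = (23 - 80)*12 = -57*12 = -684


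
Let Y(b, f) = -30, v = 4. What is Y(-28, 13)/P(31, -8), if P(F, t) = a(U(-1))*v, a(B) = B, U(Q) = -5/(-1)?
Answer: -3/2 ≈ -1.5000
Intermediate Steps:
U(Q) = 5 (U(Q) = -5*(-1) = 5)
P(F, t) = 20 (P(F, t) = 5*4 = 20)
Y(-28, 13)/P(31, -8) = -30/20 = -30*1/20 = -3/2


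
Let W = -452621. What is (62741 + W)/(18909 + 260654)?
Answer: -389880/279563 ≈ -1.3946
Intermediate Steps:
(62741 + W)/(18909 + 260654) = (62741 - 452621)/(18909 + 260654) = -389880/279563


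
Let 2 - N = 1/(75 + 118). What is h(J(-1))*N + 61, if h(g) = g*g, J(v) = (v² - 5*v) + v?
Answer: 21398/193 ≈ 110.87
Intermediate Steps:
J(v) = v² - 4*v
N = 385/193 (N = 2 - 1/(75 + 118) = 2 - 1/193 = 385/193 ≈ 1.9948)
h(g) = g²
h(J(-1))*N + 61 = (-(-4 - 1))²*(385/193) + 61 = (-1*(-5))²*(385/193) + 61 = 5²*(385/193) + 61 = 25*(385/193) + 61 = 9625/193 + 61 = 21398/193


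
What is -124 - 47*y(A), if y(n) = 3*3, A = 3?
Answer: -547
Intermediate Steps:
y(n) = 9
-124 - 47*y(A) = -124 - 47*9 = -124 - 423 = -547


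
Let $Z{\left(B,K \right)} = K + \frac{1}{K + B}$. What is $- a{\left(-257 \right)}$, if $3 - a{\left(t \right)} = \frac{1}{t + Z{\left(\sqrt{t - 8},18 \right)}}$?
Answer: $\frac{- 718 \sqrt{265} + 12921 i}{- 4301 i + 239 \sqrt{265}} \approx -3.0042 + 4.8522 \cdot 10^{-7} i$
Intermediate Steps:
$Z{\left(B,K \right)} = K + \frac{1}{B + K}$
$a{\left(t \right)} = 3 - \frac{1}{t + \frac{325 + 18 \sqrt{-8 + t}}{18 + \sqrt{-8 + t}}}$ ($a{\left(t \right)} = 3 - \frac{1}{t + \frac{1 + 18^{2} + \sqrt{t - 8} \cdot 18}{\sqrt{t - 8} + 18}} = 3 - \frac{1}{t + \frac{1 + 324 + \sqrt{-8 + t} 18}{\sqrt{-8 + t} + 18}} = 3 - \frac{1}{t + \frac{1 + 324 + 18 \sqrt{-8 + t}}{18 + \sqrt{-8 + t}}} = 3 - \frac{1}{t + \frac{325 + 18 \sqrt{-8 + t}}{18 + \sqrt{-8 + t}}}$)
$- a{\left(-257 \right)} = - \frac{975 + 54 \sqrt{-8 - 257} + \left(-1 + 3 \left(-257\right)\right) \left(18 + \sqrt{-8 - 257}\right)}{325 + 18 \sqrt{-8 - 257} - 257 \left(18 + \sqrt{-8 - 257}\right)} = - \frac{975 + 54 \sqrt{-265} + \left(-1 - 771\right) \left(18 + \sqrt{-265}\right)}{325 + 18 \sqrt{-265} - 257 \left(18 + \sqrt{-265}\right)} = - \frac{975 + 54 i \sqrt{265} - 772 \left(18 + i \sqrt{265}\right)}{325 + 18 i \sqrt{265} - 257 \left(18 + i \sqrt{265}\right)} = - \frac{975 + 54 i \sqrt{265} - \left(13896 + 772 i \sqrt{265}\right)}{325 + 18 i \sqrt{265} - \left(4626 + 257 i \sqrt{265}\right)} = - \frac{-12921 - 718 i \sqrt{265}}{-4301 - 239 i \sqrt{265}}$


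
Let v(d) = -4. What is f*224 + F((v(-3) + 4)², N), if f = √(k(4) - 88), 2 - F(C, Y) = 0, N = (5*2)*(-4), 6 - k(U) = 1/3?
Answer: 2 + 224*I*√741/3 ≈ 2.0 + 2032.5*I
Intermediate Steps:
k(U) = 17/3 (k(U) = 6 - 1/3 = 6 - 1*⅓ = 6 - ⅓ = 17/3)
N = -40 (N = 10*(-4) = -40)
F(C, Y) = 2 (F(C, Y) = 2 - 1*0 = 2 + 0 = 2)
f = I*√741/3 (f = √(17/3 - 88) = √(-247/3) = I*√741/3 ≈ 9.0738*I)
f*224 + F((v(-3) + 4)², N) = (I*√741/3)*224 + 2 = 224*I*√741/3 + 2 = 2 + 224*I*√741/3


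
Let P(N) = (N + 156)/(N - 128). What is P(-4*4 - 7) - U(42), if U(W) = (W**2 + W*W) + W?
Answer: -539203/151 ≈ -3570.9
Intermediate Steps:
U(W) = W + 2*W**2 (U(W) = (W**2 + W**2) + W = 2*W**2 + W = W + 2*W**2)
P(N) = (156 + N)/(-128 + N)
P(-4*4 - 7) - U(42) = (156 + (-4*4 - 7))/(-128 + (-4*4 - 7)) - 42*(1 + 2*42) = (156 + (-16 - 7))/(-128 + (-16 - 7)) - 42*(1 + 84) = (156 - 23)/(-128 - 23) - 42*85 = 133/(-151) - 1*3570 = -1/151*133 - 3570 = -133/151 - 3570 = -539203/151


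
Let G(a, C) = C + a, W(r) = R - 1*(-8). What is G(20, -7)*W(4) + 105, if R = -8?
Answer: 105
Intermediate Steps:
W(r) = 0 (W(r) = -8 - 1*(-8) = -8 + 8 = 0)
G(20, -7)*W(4) + 105 = (-7 + 20)*0 + 105 = 13*0 + 105 = 0 + 105 = 105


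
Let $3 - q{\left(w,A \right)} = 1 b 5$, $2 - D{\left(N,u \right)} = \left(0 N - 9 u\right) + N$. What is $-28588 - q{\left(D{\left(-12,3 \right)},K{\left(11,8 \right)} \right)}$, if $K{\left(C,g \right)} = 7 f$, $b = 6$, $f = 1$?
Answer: $-28561$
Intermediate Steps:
$D{\left(N,u \right)} = 2 - N + 9 u$ ($D{\left(N,u \right)} = 2 - \left(\left(0 N - 9 u\right) + N\right) = 2 - \left(\left(0 - 9 u\right) + N\right) = 2 - \left(- 9 u + N\right) = 2 - \left(N - 9 u\right) = 2 - N + 9 u$)
$K{\left(C,g \right)} = 7$ ($K{\left(C,g \right)} = 7 \cdot 1 = 7$)
$q{\left(w,A \right)} = -27$ ($q{\left(w,A \right)} = 3 - 1 \cdot 6 \cdot 5 = 3 - 6 \cdot 5 = 3 - 30 = -27$)
$-28588 - q{\left(D{\left(-12,3 \right)},K{\left(11,8 \right)} \right)} = -28588 - -27 = -28588 + 27 = -28561$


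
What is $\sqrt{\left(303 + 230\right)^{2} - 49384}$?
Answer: $\sqrt{234705} \approx 484.46$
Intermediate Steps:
$\sqrt{\left(303 + 230\right)^{2} - 49384} = \sqrt{533^{2} - 49384} = \sqrt{284089 - 49384} = \sqrt{234705}$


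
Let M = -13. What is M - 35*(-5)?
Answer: 162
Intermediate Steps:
M - 35*(-5) = -13 - 35*(-5) = -13 + 175 = 162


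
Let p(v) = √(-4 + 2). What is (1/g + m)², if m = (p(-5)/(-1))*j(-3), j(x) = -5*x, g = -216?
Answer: -20995199/46656 + 5*I*√2/36 ≈ -450.0 + 0.19642*I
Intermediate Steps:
p(v) = I*√2 (p(v) = √(-2) = I*√2)
m = -15*I*√2 (m = ((I*√2)/(-1))*(-5*(-3)) = ((I*√2)*(-1))*15 = -I*√2*15 = -15*I*√2 ≈ -21.213*I)
(1/g + m)² = (1/(-216) - 15*I*√2)² = (-1/216 - 15*I*√2)²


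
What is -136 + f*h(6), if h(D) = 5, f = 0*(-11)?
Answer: -136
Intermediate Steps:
f = 0
-136 + f*h(6) = -136 + 0*5 = -136 + 0 = -136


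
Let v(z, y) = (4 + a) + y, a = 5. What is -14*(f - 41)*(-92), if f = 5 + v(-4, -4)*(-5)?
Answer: -78568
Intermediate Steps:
v(z, y) = 9 + y (v(z, y) = (4 + 5) + y = 9 + y)
f = -20 (f = 5 + (9 - 4)*(-5) = 5 + 5*(-5) = 5 - 25 = -20)
-14*(f - 41)*(-92) = -14*(-20 - 41)*(-92) = -14*(-61)*(-92) = 854*(-92) = -78568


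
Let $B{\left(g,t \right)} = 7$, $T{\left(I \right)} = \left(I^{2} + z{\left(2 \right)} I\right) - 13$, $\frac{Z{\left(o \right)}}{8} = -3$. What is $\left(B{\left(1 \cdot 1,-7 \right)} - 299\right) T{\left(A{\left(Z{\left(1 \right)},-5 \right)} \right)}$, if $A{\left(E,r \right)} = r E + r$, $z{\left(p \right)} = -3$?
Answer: $-3757164$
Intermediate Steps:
$Z{\left(o \right)} = -24$ ($Z{\left(o \right)} = 8 \left(-3\right) = -24$)
$A{\left(E,r \right)} = r + E r$ ($A{\left(E,r \right)} = E r + r = r + E r$)
$T{\left(I \right)} = -13 + I^{2} - 3 I$ ($T{\left(I \right)} = \left(I^{2} - 3 I\right) - 13 = -13 + I^{2} - 3 I$)
$\left(B{\left(1 \cdot 1,-7 \right)} - 299\right) T{\left(A{\left(Z{\left(1 \right)},-5 \right)} \right)} = \left(7 - 299\right) \left(-13 + \left(- 5 \left(1 - 24\right)\right)^{2} - 3 \left(- 5 \left(1 - 24\right)\right)\right) = - 292 \left(-13 + \left(\left(-5\right) \left(-23\right)\right)^{2} - 3 \left(\left(-5\right) \left(-23\right)\right)\right) = - 292 \left(-13 + 115^{2} - 345\right) = - 292 \left(-13 + 13225 - 345\right) = \left(-292\right) 12867 = -3757164$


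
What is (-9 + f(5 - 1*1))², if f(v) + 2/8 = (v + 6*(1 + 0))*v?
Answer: 15129/16 ≈ 945.56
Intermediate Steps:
f(v) = -¼ + v*(6 + v) (f(v) = -¼ + (v + 6*(1 + 0))*v = -¼ + (v + 6*1)*v = -¼ + (v + 6)*v = -¼ + (6 + v)*v = -¼ + v*(6 + v))
(-9 + f(5 - 1*1))² = (-9 + (-¼ + (5 - 1*1)² + 6*(5 - 1*1)))² = (-9 + (-¼ + (5 - 1)² + 6*(5 - 1)))² = (-9 + (-¼ + 4² + 6*4))² = (-9 + (-¼ + 16 + 24))² = (-9 + 159/4)² = (123/4)² = 15129/16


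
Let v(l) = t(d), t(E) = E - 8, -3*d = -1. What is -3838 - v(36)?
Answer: -11491/3 ≈ -3830.3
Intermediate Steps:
d = 1/3 (d = -1/3*(-1) = 1/3 ≈ 0.33333)
t(E) = -8 + E
v(l) = -23/3 (v(l) = -8 + 1/3 = -23/3)
-3838 - v(36) = -3838 - 1*(-23/3) = -3838 + 23/3 = -11491/3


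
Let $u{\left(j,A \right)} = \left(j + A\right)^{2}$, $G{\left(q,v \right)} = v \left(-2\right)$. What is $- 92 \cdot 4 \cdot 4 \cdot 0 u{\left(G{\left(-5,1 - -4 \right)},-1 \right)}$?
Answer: $0$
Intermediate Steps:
$G{\left(q,v \right)} = - 2 v$
$u{\left(j,A \right)} = \left(A + j\right)^{2}$
$- 92 \cdot 4 \cdot 4 \cdot 0 u{\left(G{\left(-5,1 - -4 \right)},-1 \right)} = - 92 \cdot 4 \cdot 4 \cdot 0 \left(-1 - 2 \left(1 - -4\right)\right)^{2} = - 92 \cdot 16 \cdot 0 \left(-1 - 2 \left(1 + 4\right)\right)^{2} = \left(-92\right) 0 \left(-1 - 10\right)^{2} = 0 \left(-1 - 10\right)^{2} = 0 \left(-11\right)^{2} = 0 \cdot 121 = 0$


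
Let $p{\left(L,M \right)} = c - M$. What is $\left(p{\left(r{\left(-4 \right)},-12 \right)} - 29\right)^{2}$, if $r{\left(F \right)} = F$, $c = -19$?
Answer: $1296$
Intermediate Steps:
$p{\left(L,M \right)} = -19 - M$
$\left(p{\left(r{\left(-4 \right)},-12 \right)} - 29\right)^{2} = \left(\left(-19 - -12\right) - 29\right)^{2} = \left(\left(-19 + 12\right) - 29\right)^{2} = \left(-7 - 29\right)^{2} = \left(-36\right)^{2} = 1296$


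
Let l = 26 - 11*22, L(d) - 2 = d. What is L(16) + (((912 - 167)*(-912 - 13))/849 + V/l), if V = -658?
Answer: -24165241/30564 ≈ -790.64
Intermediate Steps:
L(d) = 2 + d
l = -216 (l = 26 - 242 = -216)
L(16) + (((912 - 167)*(-912 - 13))/849 + V/l) = (2 + 16) + (((912 - 167)*(-912 - 13))/849 - 658/(-216)) = 18 + ((745*(-925))*(1/849) - 658*(-1/216)) = 18 + (-689125*1/849 + 329/108) = 18 + (-689125/849 + 329/108) = 18 - 24715393/30564 = -24165241/30564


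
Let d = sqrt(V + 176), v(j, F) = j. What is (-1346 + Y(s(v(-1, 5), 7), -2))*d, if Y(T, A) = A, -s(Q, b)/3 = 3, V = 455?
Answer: -1348*sqrt(631) ≈ -33861.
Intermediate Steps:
s(Q, b) = -9 (s(Q, b) = -3*3 = -9)
d = sqrt(631) (d = sqrt(455 + 176) = sqrt(631) ≈ 25.120)
(-1346 + Y(s(v(-1, 5), 7), -2))*d = (-1346 - 2)*sqrt(631) = -1348*sqrt(631)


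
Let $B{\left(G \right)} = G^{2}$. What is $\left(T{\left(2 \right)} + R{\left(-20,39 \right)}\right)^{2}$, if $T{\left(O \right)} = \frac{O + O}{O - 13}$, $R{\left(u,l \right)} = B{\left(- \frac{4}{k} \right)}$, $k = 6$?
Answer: $\frac{64}{9801} \approx 0.0065299$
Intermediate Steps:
$R{\left(u,l \right)} = \frac{4}{9}$ ($R{\left(u,l \right)} = \left(- \frac{4}{6}\right)^{2} = \left(\left(-4\right) \frac{1}{6}\right)^{2} = \left(- \frac{2}{3}\right)^{2} = \frac{4}{9}$)
$T{\left(O \right)} = \frac{2 O}{-13 + O}$
$\left(T{\left(2 \right)} + R{\left(-20,39 \right)}\right)^{2} = \left(2 \cdot 2 \frac{1}{-13 + 2} + \frac{4}{9}\right)^{2} = \left(2 \cdot 2 \frac{1}{-11} + \frac{4}{9}\right)^{2} = \left(2 \cdot 2 \left(- \frac{1}{11}\right) + \frac{4}{9}\right)^{2} = \left(- \frac{4}{11} + \frac{4}{9}\right)^{2} = \left(\frac{8}{99}\right)^{2} = \frac{64}{9801}$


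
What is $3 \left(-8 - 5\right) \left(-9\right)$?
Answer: $351$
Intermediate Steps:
$3 \left(-8 - 5\right) \left(-9\right) = 3 \left(-13\right) \left(-9\right) = \left(-39\right) \left(-9\right) = 351$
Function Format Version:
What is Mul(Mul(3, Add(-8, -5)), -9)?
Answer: 351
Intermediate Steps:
Mul(Mul(3, Add(-8, -5)), -9) = Mul(Mul(3, -13), -9) = Mul(-39, -9) = 351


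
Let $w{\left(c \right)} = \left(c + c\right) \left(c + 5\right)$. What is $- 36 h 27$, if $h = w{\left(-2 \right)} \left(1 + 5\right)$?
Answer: $69984$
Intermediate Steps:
$w{\left(c \right)} = 2 c \left(5 + c\right)$
$h = -72$ ($h = 2 \left(-2\right) \left(5 - 2\right) \left(1 + 5\right) = 2 \left(-2\right) 3 \cdot 6 = \left(-12\right) 6 = -72$)
$- 36 h 27 = \left(-36\right) \left(-72\right) 27 = 2592 \cdot 27 = 69984$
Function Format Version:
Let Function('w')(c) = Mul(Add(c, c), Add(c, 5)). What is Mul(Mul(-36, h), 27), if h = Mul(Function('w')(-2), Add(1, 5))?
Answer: 69984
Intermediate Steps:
Function('w')(c) = Mul(2, c, Add(5, c)) (Function('w')(c) = Mul(Mul(2, c), Add(5, c)) = Mul(2, c, Add(5, c)))
h = -72 (h = Mul(Mul(2, -2, Add(5, -2)), Add(1, 5)) = Mul(Mul(2, -2, 3), 6) = Mul(-12, 6) = -72)
Mul(Mul(-36, h), 27) = Mul(Mul(-36, -72), 27) = Mul(2592, 27) = 69984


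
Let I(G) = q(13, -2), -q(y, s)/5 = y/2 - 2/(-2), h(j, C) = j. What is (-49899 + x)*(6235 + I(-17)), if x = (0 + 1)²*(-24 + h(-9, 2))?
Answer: -309453570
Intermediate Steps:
q(y, s) = -5 - 5*y/2 (q(y, s) = -5*(y/2 - 2/(-2)) = -5*(y*(½) - 2*(-½)) = -5*(y/2 + 1) = -5*(1 + y/2) = -5 - 5*y/2)
I(G) = -75/2 (I(G) = -5 - 5/2*13 = -5 - 65/2 = -75/2)
x = -33 (x = (0 + 1)²*(-24 - 9) = 1²*(-33) = 1*(-33) = -33)
(-49899 + x)*(6235 + I(-17)) = (-49899 - 33)*(6235 - 75/2) = -49932*12395/2 = -309453570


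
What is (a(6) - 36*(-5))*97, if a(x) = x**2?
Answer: 20952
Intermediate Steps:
(a(6) - 36*(-5))*97 = (6**2 - 36*(-5))*97 = (36 + 180)*97 = 216*97 = 20952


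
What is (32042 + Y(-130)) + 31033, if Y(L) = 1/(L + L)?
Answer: 16399499/260 ≈ 63075.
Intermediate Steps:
Y(L) = 1/(2*L)
(32042 + Y(-130)) + 31033 = (32042 + (½)/(-130)) + 31033 = (32042 + (½)*(-1/130)) + 31033 = (32042 - 1/260) + 31033 = 8330919/260 + 31033 = 16399499/260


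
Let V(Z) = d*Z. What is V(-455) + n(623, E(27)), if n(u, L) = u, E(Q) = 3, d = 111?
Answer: -49882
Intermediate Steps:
V(Z) = 111*Z
V(-455) + n(623, E(27)) = 111*(-455) + 623 = -50505 + 623 = -49882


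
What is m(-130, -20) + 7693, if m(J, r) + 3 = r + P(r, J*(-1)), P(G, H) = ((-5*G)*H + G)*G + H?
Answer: -251800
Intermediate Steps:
P(G, H) = H + G*(G - 5*G*H) (P(G, H) = (-5*G*H + G)*G + H = (G - 5*G*H)*G + H = G*(G - 5*G*H) + H = H + G*(G - 5*G*H))
m(J, r) = -3 + r + r² - J + 5*J*r² (m(J, r) = -3 + (r + (J*(-1) + r² - 5*J*(-1)*r²)) = -3 + (r + (-J + r² - 5*(-J)*r²)) = -3 + (r + (-J + r² + 5*J*r²)) = -3 + (r + (r² - J + 5*J*r²)) = -3 + (r + r² - J + 5*J*r²) = -3 + r + r² - J + 5*J*r²)
m(-130, -20) + 7693 = (-3 - 20 + (-20)² - 1*(-130) + 5*(-130)*(-20)²) + 7693 = (-3 - 20 + 400 + 130 + 5*(-130)*400) + 7693 = (-3 - 20 + 400 + 130 - 260000) + 7693 = -259493 + 7693 = -251800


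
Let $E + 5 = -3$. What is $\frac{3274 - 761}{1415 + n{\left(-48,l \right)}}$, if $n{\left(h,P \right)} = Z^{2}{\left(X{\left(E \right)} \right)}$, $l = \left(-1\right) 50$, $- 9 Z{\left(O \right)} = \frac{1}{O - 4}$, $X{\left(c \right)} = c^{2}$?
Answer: $\frac{732790800}{412614001} \approx 1.776$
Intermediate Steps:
$E = -8$ ($E = -5 - 3 = -8$)
$Z{\left(O \right)} = - \frac{1}{9 \left(-4 + O\right)}$ ($Z{\left(O \right)} = - \frac{1}{9 \left(O - 4\right)} = - \frac{1}{9 \left(-4 + O\right)}$)
$l = -50$
$n{\left(h,P \right)} = \frac{1}{291600}$ ($n{\left(h,P \right)} = \left(- \frac{1}{-36 + 9 \left(-8\right)^{2}}\right)^{2} = \left(- \frac{1}{-36 + 9 \cdot 64}\right)^{2} = \left(- \frac{1}{-36 + 576}\right)^{2} = \left(- \frac{1}{540}\right)^{2} = \frac{1}{291600}$)
$\frac{3274 - 761}{1415 + n{\left(-48,l \right)}} = \frac{3274 - 761}{1415 + \frac{1}{291600}} = \frac{2513}{\frac{412614001}{291600}} = 2513 \cdot \frac{291600}{412614001} = \frac{732790800}{412614001}$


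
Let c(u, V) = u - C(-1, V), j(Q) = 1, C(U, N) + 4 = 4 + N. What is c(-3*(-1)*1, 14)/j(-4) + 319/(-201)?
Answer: -2530/201 ≈ -12.587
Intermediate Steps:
C(U, N) = N (C(U, N) = -4 + (4 + N) = N)
c(u, V) = u - V
c(-3*(-1)*1, 14)/j(-4) + 319/(-201) = (-3*(-1)*1 - 1*14)/1 + 319/(-201) = (3*1 - 14)*1 + 319*(-1/201) = (3 - 14)*1 - 319/201 = -11*1 - 319/201 = -11 - 319/201 = -2530/201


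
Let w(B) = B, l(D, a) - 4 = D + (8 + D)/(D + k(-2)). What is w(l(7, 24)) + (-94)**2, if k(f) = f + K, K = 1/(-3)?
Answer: 123903/14 ≈ 8850.2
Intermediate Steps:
K = -1/3 ≈ -0.33333
k(f) = -1/3 + f (k(f) = f - 1/3 = -1/3 + f)
l(D, a) = 4 + D + (8 + D)/(-7/3 + D) (l(D, a) = 4 + (D + (8 + D)/(D + (-1/3 - 2))) = 4 + (D + (8 + D)/(D - 7/3)) = 4 + (D + (8 + D)/(-7/3 + D)) = 4 + D + (8 + D)/(-7/3 + D))
w(l(7, 24)) + (-94)**2 = (-4 + 3*7**2 + 8*7)/(-7 + 3*7) + (-94)**2 = (-4 + 3*49 + 56)/(-7 + 21) + 8836 = (-4 + 147 + 56)/14 + 8836 = (1/14)*199 + 8836 = 199/14 + 8836 = 123903/14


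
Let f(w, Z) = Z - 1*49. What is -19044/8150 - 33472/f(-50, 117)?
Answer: -34261474/69275 ≈ -494.57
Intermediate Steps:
f(w, Z) = -49 + Z (f(w, Z) = Z - 49 = -49 + Z)
-19044/8150 - 33472/f(-50, 117) = -19044/8150 - 33472/(-49 + 117) = -19044*1/8150 - 33472/68 = -9522/4075 - 33472*1/68 = -9522/4075 - 8368/17 = -34261474/69275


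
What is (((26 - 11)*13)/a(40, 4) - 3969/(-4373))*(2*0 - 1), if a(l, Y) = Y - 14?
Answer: 162609/8746 ≈ 18.592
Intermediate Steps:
a(l, Y) = -14 + Y
(((26 - 11)*13)/a(40, 4) - 3969/(-4373))*(2*0 - 1) = (((26 - 11)*13)/(-14 + 4) - 3969/(-4373))*(2*0 - 1) = ((15*13)/(-10) - 3969*(-1/4373))*(0 - 1) = (195*(-1/10) + 3969/4373)*(-1) = (-39/2 + 3969/4373)*(-1) = -162609/8746*(-1) = 162609/8746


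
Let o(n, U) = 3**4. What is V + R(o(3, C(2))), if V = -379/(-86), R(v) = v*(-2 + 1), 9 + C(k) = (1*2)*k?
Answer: -6587/86 ≈ -76.593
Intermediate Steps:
C(k) = -9 + 2*k (C(k) = -9 + (1*2)*k = -9 + 2*k)
o(n, U) = 81
R(v) = -v (R(v) = v*(-1) = -v)
V = 379/86 (V = -379*(-1/86) = 379/86 ≈ 4.4070)
V + R(o(3, C(2))) = 379/86 - 1*81 = 379/86 - 81 = -6587/86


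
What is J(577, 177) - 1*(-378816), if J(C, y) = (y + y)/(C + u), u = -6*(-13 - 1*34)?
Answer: 325403298/859 ≈ 3.7882e+5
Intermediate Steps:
u = 282 (u = -6*(-13 - 34) = -6*(-47) = 282)
J(C, y) = 2*y/(282 + C) (J(C, y) = (y + y)/(C + 282) = (2*y)/(282 + C) = 2*y/(282 + C))
J(577, 177) - 1*(-378816) = 2*177/(282 + 577) - 1*(-378816) = 2*177/859 + 378816 = 2*177*(1/859) + 378816 = 354/859 + 378816 = 325403298/859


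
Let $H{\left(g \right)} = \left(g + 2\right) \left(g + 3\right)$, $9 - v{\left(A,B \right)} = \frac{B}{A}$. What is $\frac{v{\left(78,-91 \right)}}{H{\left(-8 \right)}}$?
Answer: $\frac{61}{180} \approx 0.33889$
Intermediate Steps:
$v{\left(A,B \right)} = 9 - \frac{B}{A}$
$H{\left(g \right)} = \left(2 + g\right) \left(3 + g\right)$
$\frac{v{\left(78,-91 \right)}}{H{\left(-8 \right)}} = \frac{9 - - \frac{91}{78}}{6 + \left(-8\right)^{2} + 5 \left(-8\right)} = \frac{9 - \left(-91\right) \frac{1}{78}}{6 + 64 - 40} = \frac{9 + \frac{7}{6}}{30} = \frac{61}{6} \cdot \frac{1}{30} = \frac{61}{180}$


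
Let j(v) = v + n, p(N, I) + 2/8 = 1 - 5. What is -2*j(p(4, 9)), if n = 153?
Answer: -595/2 ≈ -297.50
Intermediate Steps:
p(N, I) = -17/4 (p(N, I) = -¼ + (1 - 5) = -¼ - 4 = -17/4)
j(v) = 153 + v (j(v) = v + 153 = 153 + v)
-2*j(p(4, 9)) = -2*(153 - 17/4) = -2*595/4 = -595/2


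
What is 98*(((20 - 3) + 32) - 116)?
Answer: -6566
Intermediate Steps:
98*(((20 - 3) + 32) - 116) = 98*((17 + 32) - 116) = 98*(49 - 116) = 98*(-67) = -6566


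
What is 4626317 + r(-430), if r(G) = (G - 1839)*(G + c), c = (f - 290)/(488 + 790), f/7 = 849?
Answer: 7146512729/1278 ≈ 5.5920e+6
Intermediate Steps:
f = 5943 (f = 7*849 = 5943)
c = 5653/1278 (c = (5943 - 290)/(488 + 790) = 5653/1278 ≈ 4.4233)
r(G) = (-1839 + G)*(5653/1278 + G) (r(G) = (G - 1839)*(G + 5653/1278) = (-1839 + G)*(5653/1278 + G))
4626317 + r(-430) = 4626317 + (-3465289/426 + (-430)**2 - 2344589/1278*(-430)) = 4626317 + (-3465289/426 + 184900 + 504086635/639) = 4626317 + 1234079603/1278 = 7146512729/1278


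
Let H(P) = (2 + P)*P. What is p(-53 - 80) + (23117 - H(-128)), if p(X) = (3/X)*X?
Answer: 6992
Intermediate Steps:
H(P) = P*(2 + P)
p(X) = 3
p(-53 - 80) + (23117 - H(-128)) = 3 + (23117 - (-128)*(2 - 128)) = 3 + (23117 - (-128)*(-126)) = 3 + (23117 - 1*16128) = 3 + (23117 - 16128) = 3 + 6989 = 6992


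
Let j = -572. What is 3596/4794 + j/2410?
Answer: 1481048/2888385 ≈ 0.51276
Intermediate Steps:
3596/4794 + j/2410 = 3596/4794 - 572/2410 = 3596*(1/4794) - 572*1/2410 = 1798/2397 - 286/1205 = 1481048/2888385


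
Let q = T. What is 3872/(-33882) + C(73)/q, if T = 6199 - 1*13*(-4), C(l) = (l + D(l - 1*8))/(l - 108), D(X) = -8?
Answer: -84933785/741287337 ≈ -0.11458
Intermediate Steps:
C(l) = (-8 + l)/(-108 + l) (C(l) = (l - 8)/(l - 108) = (-8 + l)/(-108 + l))
T = 6251 (T = 6199 - 13*(-4) = 6199 - 1*(-52) = 6199 + 52 = 6251)
q = 6251
3872/(-33882) + C(73)/q = 3872/(-33882) + ((-8 + 73)/(-108 + 73))/6251 = 3872*(-1/33882) + (65/(-35))*(1/6251) = -1936/16941 - 1/35*65*(1/6251) = -1936/16941 - 13/7*1/6251 = -1936/16941 - 13/43757 = -84933785/741287337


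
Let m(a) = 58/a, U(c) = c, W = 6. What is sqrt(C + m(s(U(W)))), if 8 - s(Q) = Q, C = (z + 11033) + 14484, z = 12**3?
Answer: sqrt(27274) ≈ 165.15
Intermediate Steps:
z = 1728
C = 27245 (C = (1728 + 11033) + 14484 = 12761 + 14484 = 27245)
s(Q) = 8 - Q
sqrt(C + m(s(U(W)))) = sqrt(27245 + 58/(8 - 1*6)) = sqrt(27245 + 58/(8 - 6)) = sqrt(27245 + 58/2) = sqrt(27245 + 58*(1/2)) = sqrt(27245 + 29) = sqrt(27274)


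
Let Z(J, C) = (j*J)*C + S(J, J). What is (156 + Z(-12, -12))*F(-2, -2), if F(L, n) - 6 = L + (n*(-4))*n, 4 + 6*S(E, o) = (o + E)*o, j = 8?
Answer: -16264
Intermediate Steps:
S(E, o) = -⅔ + o*(E + o)/6 (S(E, o) = -⅔ + ((o + E)*o)/6 = -⅔ + ((E + o)*o)/6 = -⅔ + (o*(E + o))/6 = -⅔ + o*(E + o)/6)
Z(J, C) = -⅔ + J²/3 + 8*C*J (Z(J, C) = (8*J)*C + (-⅔ + J²/6 + J*J/6) = 8*C*J + (-⅔ + J²/6 + J²/6) = 8*C*J + (-⅔ + J²/3) = -⅔ + J²/3 + 8*C*J)
F(L, n) = 6 + L - 4*n² (F(L, n) = 6 + (L + (n*(-4))*n) = 6 + (L + (-4*n)*n) = 6 + (L - 4*n²) = 6 + L - 4*n²)
(156 + Z(-12, -12))*F(-2, -2) = (156 + (-⅔ + (⅓)*(-12)² + 8*(-12)*(-12)))*(6 - 2 - 4*(-2)²) = (156 + (-⅔ + (⅓)*144 + 1152))*(6 - 2 - 4*4) = (156 + (-⅔ + 48 + 1152))*(6 - 2 - 16) = (156 + 3598/3)*(-12) = (4066/3)*(-12) = -16264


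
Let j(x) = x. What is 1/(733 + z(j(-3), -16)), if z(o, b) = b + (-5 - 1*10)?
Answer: 1/702 ≈ 0.0014245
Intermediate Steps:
z(o, b) = -15 + b (z(o, b) = b + (-5 - 10) = b - 15 = -15 + b)
1/(733 + z(j(-3), -16)) = 1/(733 + (-15 - 16)) = 1/(733 - 31) = 1/702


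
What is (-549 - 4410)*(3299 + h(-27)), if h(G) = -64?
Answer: -16042365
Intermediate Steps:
(-549 - 4410)*(3299 + h(-27)) = (-549 - 4410)*(3299 - 64) = -4959*3235 = -16042365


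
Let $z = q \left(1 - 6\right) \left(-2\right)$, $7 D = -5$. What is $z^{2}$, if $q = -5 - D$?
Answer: $\frac{90000}{49} \approx 1836.7$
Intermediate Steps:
$D = - \frac{5}{7}$ ($D = \frac{1}{7} \left(-5\right) = - \frac{5}{7} \approx -0.71429$)
$q = - \frac{30}{7}$ ($q = -5 - - \frac{5}{7} = -5 + \frac{5}{7} = - \frac{30}{7} \approx -4.2857$)
$z = - \frac{300}{7}$ ($z = - \frac{30 \left(1 - 6\right)}{7} \left(-2\right) = \left(- \frac{30}{7}\right) \left(-5\right) \left(-2\right) = \frac{150}{7} \left(-2\right) = - \frac{300}{7} \approx -42.857$)
$z^{2} = \left(- \frac{300}{7}\right)^{2} = \frac{90000}{49}$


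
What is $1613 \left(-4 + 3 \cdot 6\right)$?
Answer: $22582$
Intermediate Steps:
$1613 \left(-4 + 3 \cdot 6\right) = 1613 \left(-4 + 18\right) = 1613 \cdot 14 = 22582$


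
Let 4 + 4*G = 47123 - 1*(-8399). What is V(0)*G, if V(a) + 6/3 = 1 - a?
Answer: -27759/2 ≈ -13880.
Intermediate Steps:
V(a) = -1 - a (V(a) = -2 + (1 - a) = -1 - a)
G = 27759/2 (G = -1 + (47123 - 1*(-8399))/4 = -1 + (47123 + 8399)/4 = -1 + (¼)*55522 = -1 + 27761/2 = 27759/2 ≈ 13880.)
V(0)*G = (-1 - 1*0)*(27759/2) = (-1 + 0)*(27759/2) = -1*27759/2 = -27759/2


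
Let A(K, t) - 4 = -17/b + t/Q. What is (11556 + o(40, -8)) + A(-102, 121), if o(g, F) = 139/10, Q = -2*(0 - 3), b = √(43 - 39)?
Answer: 347567/30 ≈ 11586.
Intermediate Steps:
b = 2 (b = √4 = 2)
Q = 6 (Q = -2*(-3) = 6)
o(g, F) = 139/10 (o(g, F) = 139*(⅒) = 139/10)
A(K, t) = -9/2 + t/6 (A(K, t) = 4 + (-17/2 + t/6) = -9/2 + t/6)
(11556 + o(40, -8)) + A(-102, 121) = (11556 + 139/10) + (-9/2 + (⅙)*121) = 115699/10 + (-9/2 + 121/6) = 115699/10 + 47/3 = 347567/30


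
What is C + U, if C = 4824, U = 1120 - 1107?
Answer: 4837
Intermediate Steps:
U = 13
C + U = 4824 + 13 = 4837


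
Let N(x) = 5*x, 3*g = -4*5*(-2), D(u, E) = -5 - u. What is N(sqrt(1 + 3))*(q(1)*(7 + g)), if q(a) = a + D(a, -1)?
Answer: -3050/3 ≈ -1016.7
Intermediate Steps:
g = 40/3 (g = (-4*5*(-2))/3 = (-20*(-2))/3 = (1/3)*40 = 40/3 ≈ 13.333)
q(a) = -5 (q(a) = a + (-5 - a) = -5)
N(sqrt(1 + 3))*(q(1)*(7 + g)) = (5*sqrt(1 + 3))*(-5*(7 + 40/3)) = (5*sqrt(4))*(-5*61/3) = (5*2)*(-305/3) = 10*(-305/3) = -3050/3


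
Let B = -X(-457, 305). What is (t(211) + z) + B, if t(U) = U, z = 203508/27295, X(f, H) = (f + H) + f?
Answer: 22585408/27295 ≈ 827.46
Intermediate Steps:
X(f, H) = H + 2*f (X(f, H) = (H + f) + f = H + 2*f)
z = 203508/27295 (z = 203508*(1/27295) = 203508/27295 ≈ 7.4559)
B = 609 (B = -(305 + 2*(-457)) = -(305 - 914) = -1*(-609) = 609)
(t(211) + z) + B = (211 + 203508/27295) + 609 = 5962753/27295 + 609 = 22585408/27295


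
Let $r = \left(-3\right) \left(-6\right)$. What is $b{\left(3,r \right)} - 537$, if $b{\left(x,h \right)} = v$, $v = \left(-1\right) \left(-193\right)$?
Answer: $-344$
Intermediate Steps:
$r = 18$
$v = 193$
$b{\left(x,h \right)} = 193$
$b{\left(3,r \right)} - 537 = 193 - 537 = -344$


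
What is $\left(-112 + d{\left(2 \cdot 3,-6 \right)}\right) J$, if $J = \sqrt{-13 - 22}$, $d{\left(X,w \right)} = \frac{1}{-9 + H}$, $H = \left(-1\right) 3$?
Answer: $- \frac{1345 i \sqrt{35}}{12} \approx - 663.09 i$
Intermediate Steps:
$H = -3$
$d{\left(X,w \right)} = - \frac{1}{12}$ ($d{\left(X,w \right)} = \frac{1}{-9 - 3} = \frac{1}{-12} = - \frac{1}{12}$)
$J = i \sqrt{35}$ ($J = \sqrt{-35} = i \sqrt{35} \approx 5.9161 i$)
$\left(-112 + d{\left(2 \cdot 3,-6 \right)}\right) J = \left(-112 - \frac{1}{12}\right) i \sqrt{35} = - \frac{1345 i \sqrt{35}}{12}$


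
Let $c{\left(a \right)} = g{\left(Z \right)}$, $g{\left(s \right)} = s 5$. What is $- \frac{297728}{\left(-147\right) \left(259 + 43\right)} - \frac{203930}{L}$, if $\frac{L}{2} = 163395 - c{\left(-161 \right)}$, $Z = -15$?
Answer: $\frac{490477355}{80634302} \approx 6.0827$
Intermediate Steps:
$g{\left(s \right)} = 5 s$
$c{\left(a \right)} = -75$ ($c{\left(a \right)} = 5 \left(-15\right) = -75$)
$L = 326940$ ($L = 2 \left(163395 - -75\right) = 2 \left(163395 + 75\right) = 2 \cdot 163470 = 326940$)
$- \frac{297728}{\left(-147\right) \left(259 + 43\right)} - \frac{203930}{L} = - \frac{297728}{\left(-147\right) \left(259 + 43\right)} - \frac{203930}{326940} = - \frac{297728}{\left(-147\right) 302} - \frac{20393}{32694} = - \frac{297728}{-44394} - \frac{20393}{32694} = \left(-297728\right) \left(- \frac{1}{44394}\right) - \frac{20393}{32694} = \frac{148864}{22197} - \frac{20393}{32694} = \frac{490477355}{80634302}$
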